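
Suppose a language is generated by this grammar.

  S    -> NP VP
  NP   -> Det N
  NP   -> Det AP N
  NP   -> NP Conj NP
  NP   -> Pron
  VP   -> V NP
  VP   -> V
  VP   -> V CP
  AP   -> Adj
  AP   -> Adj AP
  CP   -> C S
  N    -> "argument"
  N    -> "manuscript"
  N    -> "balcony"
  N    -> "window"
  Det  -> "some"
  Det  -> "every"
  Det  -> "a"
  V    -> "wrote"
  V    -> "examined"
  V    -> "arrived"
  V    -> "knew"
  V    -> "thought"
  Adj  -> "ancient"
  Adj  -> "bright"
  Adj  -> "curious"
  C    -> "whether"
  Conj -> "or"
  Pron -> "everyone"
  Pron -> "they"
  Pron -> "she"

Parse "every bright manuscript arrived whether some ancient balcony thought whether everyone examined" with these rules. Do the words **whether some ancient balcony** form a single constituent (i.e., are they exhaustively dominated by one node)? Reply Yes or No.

No

[S [NP [Det every] [AP [Adj bright]] [N manuscript]] [VP [V arrived] [CP [C whether] [S [NP [Det some] [AP [Adj ancient]] [N balcony]] [VP [V thought] [CP [C whether] [S [NP [Pron everyone]] [VP [V examined]]]]]]]]]
The smallest constituent containing 'whether some ancient balcony' is the CP spanning 'whether some ancient balcony thought whether everyone examined'; no single node in the tree dominates exactly the given words.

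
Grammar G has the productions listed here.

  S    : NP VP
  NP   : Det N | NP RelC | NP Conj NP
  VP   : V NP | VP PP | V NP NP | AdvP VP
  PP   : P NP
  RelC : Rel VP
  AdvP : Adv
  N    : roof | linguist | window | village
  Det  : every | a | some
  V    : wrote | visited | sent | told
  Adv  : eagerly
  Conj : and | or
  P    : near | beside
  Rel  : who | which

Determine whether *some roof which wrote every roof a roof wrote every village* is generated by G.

Grammatical

[S [NP [NP [Det some] [N roof]] [RelC [Rel which] [VP [V wrote] [NP [Det every] [N roof]] [NP [Det a] [N roof]]]]] [VP [V wrote] [NP [Det every] [N village]]]]
The bracketing above is licensed at every node by one of the given productions, with S at the root.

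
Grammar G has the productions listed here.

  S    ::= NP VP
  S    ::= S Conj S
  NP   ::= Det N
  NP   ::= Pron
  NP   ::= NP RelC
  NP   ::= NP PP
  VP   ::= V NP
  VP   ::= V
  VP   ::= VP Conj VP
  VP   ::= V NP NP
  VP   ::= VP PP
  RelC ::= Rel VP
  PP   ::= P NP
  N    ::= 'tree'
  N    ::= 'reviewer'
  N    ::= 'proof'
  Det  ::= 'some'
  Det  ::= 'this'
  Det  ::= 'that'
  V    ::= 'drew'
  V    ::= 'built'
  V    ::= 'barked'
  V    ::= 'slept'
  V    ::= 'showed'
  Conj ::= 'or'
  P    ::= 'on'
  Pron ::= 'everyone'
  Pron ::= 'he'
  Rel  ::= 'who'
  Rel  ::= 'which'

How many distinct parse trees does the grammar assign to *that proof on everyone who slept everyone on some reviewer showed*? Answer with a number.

7

Two of the 7 distinct bracketings:
[S [NP [NP [NP [Det that] [N proof]] [PP [P on] [NP [Pron everyone]]]] [RelC [Rel who] [VP [V slept] [NP [NP [Pron everyone]] [PP [P on] [NP [Det some] [N reviewer]]]]]]] [VP [V showed]]]
[S [NP [NP [NP [Det that] [N proof]] [PP [P on] [NP [Pron everyone]]]] [RelC [Rel who] [VP [VP [V slept] [NP [Pron everyone]]] [PP [P on] [NP [Det some] [N reviewer]]]]]] [VP [V showed]]]
The difference turns on whether VP → VP PP is used at the relevant span, versus an alternative expansion of VP.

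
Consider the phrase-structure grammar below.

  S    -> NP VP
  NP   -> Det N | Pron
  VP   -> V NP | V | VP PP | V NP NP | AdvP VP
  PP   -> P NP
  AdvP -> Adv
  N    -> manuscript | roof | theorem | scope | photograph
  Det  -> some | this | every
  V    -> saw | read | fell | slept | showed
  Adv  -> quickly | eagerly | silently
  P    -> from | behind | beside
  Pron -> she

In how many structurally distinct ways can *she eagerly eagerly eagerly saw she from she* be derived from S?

4

Two of the 4 distinct bracketings:
[S [NP [Pron she]] [VP [VP [AdvP [Adv eagerly]] [VP [AdvP [Adv eagerly]] [VP [AdvP [Adv eagerly]] [VP [V saw] [NP [Pron she]]]]]] [PP [P from] [NP [Pron she]]]]]
[S [NP [Pron she]] [VP [AdvP [Adv eagerly]] [VP [VP [AdvP [Adv eagerly]] [VP [AdvP [Adv eagerly]] [VP [V saw] [NP [Pron she]]]]] [PP [P from] [NP [Pron she]]]]]]
The trees differ in how a recursive rule is bracketed over the same span.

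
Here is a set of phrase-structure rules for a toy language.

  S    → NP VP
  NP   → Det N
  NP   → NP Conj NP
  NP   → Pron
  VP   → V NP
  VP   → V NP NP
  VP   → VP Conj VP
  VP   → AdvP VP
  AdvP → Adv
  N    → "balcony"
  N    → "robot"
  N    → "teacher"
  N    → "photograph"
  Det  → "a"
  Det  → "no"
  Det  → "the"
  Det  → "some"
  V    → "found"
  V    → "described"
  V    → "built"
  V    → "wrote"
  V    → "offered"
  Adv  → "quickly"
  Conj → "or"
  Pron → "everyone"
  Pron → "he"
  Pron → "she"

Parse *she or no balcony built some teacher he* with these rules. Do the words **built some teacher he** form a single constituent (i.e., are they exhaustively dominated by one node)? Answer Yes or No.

Yes

[S [NP [NP [Pron she]] [Conj or] [NP [Det no] [N balcony]]] [VP [V built] [NP [Det some] [N teacher]] [NP [Pron he]]]]
The words 'built some teacher he' are exhaustively dominated by a single VP node (built by VP → V NP NP), so they form a constituent.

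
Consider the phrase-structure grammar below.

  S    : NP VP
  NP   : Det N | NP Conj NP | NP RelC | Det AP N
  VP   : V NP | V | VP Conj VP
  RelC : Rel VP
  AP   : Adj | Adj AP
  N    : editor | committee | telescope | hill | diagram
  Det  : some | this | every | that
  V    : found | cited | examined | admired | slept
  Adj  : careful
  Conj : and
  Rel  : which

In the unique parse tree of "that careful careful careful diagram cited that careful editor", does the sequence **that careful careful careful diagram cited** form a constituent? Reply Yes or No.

No

[S [NP [Det that] [AP [Adj careful] [AP [Adj careful] [AP [Adj careful]]]] [N diagram]] [VP [V cited] [NP [Det that] [AP [Adj careful]] [N editor]]]]
The smallest constituent containing 'that careful careful careful diagram cited' is the S spanning 'that careful careful careful diagram cited that careful editor'; no single node in the tree dominates exactly the given words.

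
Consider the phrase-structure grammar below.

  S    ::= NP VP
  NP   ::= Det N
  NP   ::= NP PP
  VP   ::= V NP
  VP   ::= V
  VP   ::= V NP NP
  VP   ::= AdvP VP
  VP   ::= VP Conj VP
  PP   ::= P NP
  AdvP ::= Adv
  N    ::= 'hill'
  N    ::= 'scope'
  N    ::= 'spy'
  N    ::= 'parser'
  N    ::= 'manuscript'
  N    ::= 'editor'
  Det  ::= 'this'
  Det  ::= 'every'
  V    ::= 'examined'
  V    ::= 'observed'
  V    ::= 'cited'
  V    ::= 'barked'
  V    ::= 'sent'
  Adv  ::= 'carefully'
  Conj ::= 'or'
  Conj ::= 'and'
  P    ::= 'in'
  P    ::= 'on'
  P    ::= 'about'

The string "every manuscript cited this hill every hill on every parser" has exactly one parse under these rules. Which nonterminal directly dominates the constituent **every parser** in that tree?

PP

[S [NP [Det every] [N manuscript]] [VP [V cited] [NP [Det this] [N hill]] [NP [NP [Det every] [N hill]] [PP [P on] [NP [Det every] [N parser]]]]]]
The span 'every parser' is the NP node built by NP → Det N.
Its mother is the PP built by PP → P NP.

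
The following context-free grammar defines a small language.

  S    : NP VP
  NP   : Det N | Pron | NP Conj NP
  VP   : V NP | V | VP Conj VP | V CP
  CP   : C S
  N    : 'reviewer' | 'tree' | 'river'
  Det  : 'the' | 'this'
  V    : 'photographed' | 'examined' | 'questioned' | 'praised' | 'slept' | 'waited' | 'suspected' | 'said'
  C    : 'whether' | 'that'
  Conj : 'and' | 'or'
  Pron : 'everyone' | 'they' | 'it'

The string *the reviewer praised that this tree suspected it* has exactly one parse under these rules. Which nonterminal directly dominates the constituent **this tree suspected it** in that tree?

CP

[S [NP [Det the] [N reviewer]] [VP [V praised] [CP [C that] [S [NP [Det this] [N tree]] [VP [V suspected] [NP [Pron it]]]]]]]
The span 'this tree suspected it' is the S node built by S → NP VP.
Its mother is the CP built by CP → C S.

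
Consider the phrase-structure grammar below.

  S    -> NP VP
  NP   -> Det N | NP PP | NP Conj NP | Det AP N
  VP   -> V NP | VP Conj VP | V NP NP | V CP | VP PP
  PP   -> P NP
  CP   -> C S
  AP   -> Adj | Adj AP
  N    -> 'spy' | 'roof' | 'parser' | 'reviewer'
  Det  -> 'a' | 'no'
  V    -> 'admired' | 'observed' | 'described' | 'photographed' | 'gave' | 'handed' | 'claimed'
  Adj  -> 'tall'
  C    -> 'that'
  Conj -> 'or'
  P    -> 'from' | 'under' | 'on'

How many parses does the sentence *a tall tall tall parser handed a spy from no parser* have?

The two bracketings:
[S [NP [Det a] [AP [Adj tall] [AP [Adj tall] [AP [Adj tall]]]] [N parser]] [VP [V handed] [NP [NP [Det a] [N spy]] [PP [P from] [NP [Det no] [N parser]]]]]]
[S [NP [Det a] [AP [Adj tall] [AP [Adj tall] [AP [Adj tall]]]] [N parser]] [VP [VP [V handed] [NP [Det a] [N spy]]] [PP [P from] [NP [Det no] [N parser]]]]]
The difference turns on whether NP → NP PP is used at the relevant span, versus an alternative expansion of NP.

2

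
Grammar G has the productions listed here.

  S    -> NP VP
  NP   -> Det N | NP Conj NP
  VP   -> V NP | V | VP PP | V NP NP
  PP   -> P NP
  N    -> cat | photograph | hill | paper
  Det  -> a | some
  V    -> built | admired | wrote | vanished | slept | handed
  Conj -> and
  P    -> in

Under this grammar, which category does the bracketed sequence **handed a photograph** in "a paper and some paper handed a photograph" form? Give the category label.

S
  NP
    NP
      Det: a
      N: paper
    Conj: and
    NP
      Det: some
      N: paper
  VP
    V: handed
    NP
      Det: a
      N: photograph
The span 'handed a photograph' is the VP node built by VP → V NP.

VP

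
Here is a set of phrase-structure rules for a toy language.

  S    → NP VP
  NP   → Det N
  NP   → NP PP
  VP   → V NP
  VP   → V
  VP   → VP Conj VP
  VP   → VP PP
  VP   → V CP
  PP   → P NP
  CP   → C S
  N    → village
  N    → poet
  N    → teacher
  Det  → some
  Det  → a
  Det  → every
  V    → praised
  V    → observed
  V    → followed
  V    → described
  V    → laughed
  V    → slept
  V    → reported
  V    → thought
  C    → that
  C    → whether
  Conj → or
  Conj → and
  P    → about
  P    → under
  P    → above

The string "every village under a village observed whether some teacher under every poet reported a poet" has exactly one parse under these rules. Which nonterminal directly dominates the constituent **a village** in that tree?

[S [NP [NP [Det every] [N village]] [PP [P under] [NP [Det a] [N village]]]] [VP [V observed] [CP [C whether] [S [NP [NP [Det some] [N teacher]] [PP [P under] [NP [Det every] [N poet]]]] [VP [V reported] [NP [Det a] [N poet]]]]]]]
The span 'a village' is the NP node built by NP → Det N.
Its mother is the PP built by PP → P NP.

PP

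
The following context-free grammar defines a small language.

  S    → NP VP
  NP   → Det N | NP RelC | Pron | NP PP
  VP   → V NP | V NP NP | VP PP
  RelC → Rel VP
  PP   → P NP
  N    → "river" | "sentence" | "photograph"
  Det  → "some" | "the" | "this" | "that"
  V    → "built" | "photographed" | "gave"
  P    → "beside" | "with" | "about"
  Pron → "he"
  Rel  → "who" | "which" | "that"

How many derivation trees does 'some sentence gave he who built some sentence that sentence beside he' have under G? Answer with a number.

Two of the 6 distinct bracketings:
[S [NP [Det some] [N sentence]] [VP [V gave] [NP [NP [Pron he]] [RelC [Rel who] [VP [V built] [NP [Det some] [N sentence]] [NP [NP [Det that] [N sentence]] [PP [P beside] [NP [Pron he]]]]]]]]]
[S [NP [Det some] [N sentence]] [VP [V gave] [NP [NP [Pron he]] [RelC [Rel who] [VP [VP [V built] [NP [Det some] [N sentence]] [NP [Det that] [N sentence]]] [PP [P beside] [NP [Pron he]]]]]]]]
The difference turns on whether NP → NP PP is used at the relevant span, versus an alternative expansion of NP.

6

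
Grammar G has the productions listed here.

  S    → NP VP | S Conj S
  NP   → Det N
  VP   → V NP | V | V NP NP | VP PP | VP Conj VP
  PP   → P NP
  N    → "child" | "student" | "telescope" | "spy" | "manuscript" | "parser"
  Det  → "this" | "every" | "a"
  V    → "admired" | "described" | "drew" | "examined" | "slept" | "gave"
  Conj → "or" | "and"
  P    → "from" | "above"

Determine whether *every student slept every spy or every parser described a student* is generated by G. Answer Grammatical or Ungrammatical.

S
  S
    NP
      Det: every
      N: student
    VP
      V: slept
      NP
        Det: every
        N: spy
  Conj: or
  S
    NP
      Det: every
      N: parser
    VP
      V: described
      NP
        Det: a
        N: student
The bracketing above is licensed at every node by one of the given productions, with S at the root.

Grammatical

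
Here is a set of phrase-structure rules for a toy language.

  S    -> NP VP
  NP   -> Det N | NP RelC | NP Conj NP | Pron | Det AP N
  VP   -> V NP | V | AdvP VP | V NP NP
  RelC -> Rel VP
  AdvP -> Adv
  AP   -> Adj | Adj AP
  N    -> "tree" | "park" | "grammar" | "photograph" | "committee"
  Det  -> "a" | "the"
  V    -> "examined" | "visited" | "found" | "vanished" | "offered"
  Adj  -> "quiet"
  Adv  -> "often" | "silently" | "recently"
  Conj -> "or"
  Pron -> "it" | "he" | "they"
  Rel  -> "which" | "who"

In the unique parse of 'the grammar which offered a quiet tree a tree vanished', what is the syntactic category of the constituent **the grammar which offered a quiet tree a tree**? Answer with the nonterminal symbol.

NP

[S [NP [NP [Det the] [N grammar]] [RelC [Rel which] [VP [V offered] [NP [Det a] [AP [Adj quiet]] [N tree]] [NP [Det a] [N tree]]]]] [VP [V vanished]]]
The span 'the grammar which offered a quiet tree a tree' is the NP node built by NP → NP RelC.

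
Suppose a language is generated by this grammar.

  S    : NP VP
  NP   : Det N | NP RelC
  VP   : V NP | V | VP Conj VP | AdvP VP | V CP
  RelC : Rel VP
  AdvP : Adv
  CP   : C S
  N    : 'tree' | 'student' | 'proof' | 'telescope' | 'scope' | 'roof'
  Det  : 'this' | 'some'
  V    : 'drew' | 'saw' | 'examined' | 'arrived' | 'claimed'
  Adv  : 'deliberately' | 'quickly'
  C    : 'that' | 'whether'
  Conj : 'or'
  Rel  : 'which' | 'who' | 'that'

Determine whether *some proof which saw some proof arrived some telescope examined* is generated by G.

Ungrammatical

For S → NP VP, every NP-prefix leaves a non-VP remainder: after 'some proof' the remainder is not a VP; after 'some proof which saw' the remainder is not a VP; after 'some proof which saw some proof' the remainder is not a VP.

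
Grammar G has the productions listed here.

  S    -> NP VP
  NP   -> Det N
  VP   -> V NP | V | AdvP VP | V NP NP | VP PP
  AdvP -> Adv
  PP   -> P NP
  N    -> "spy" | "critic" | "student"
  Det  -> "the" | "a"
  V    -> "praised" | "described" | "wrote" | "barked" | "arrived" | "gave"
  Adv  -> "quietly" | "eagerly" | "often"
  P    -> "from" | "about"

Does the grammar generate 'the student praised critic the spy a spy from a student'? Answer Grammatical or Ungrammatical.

Ungrammatical

A V word can never sit immediately before an N word in any string this grammar generates, so the substring 'praised critic' rules out a derivation.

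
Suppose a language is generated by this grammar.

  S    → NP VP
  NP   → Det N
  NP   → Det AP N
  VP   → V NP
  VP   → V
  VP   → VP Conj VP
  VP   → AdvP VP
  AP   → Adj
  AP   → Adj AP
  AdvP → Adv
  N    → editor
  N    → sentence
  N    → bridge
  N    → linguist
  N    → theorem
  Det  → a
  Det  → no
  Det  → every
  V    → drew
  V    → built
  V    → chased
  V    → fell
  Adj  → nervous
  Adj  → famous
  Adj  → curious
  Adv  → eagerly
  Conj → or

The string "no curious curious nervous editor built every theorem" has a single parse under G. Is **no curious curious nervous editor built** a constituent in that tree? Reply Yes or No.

No

[S [NP [Det no] [AP [Adj curious] [AP [Adj curious] [AP [Adj nervous]]]] [N editor]] [VP [V built] [NP [Det every] [N theorem]]]]
The smallest constituent containing 'no curious curious nervous editor built' is the S spanning 'no curious curious nervous editor built every theorem'; no single node in the tree dominates exactly the given words.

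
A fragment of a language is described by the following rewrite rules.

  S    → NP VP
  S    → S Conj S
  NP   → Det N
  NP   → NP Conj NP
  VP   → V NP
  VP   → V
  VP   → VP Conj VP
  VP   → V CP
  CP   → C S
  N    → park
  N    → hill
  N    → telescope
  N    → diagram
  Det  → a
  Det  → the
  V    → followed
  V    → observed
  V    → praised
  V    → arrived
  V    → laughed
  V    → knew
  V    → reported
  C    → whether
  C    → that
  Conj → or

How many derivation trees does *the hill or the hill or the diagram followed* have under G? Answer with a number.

2

The two bracketings:
[S [NP [NP [Det the] [N hill]] [Conj or] [NP [NP [Det the] [N hill]] [Conj or] [NP [Det the] [N diagram]]]] [VP [V followed]]]
[S [NP [NP [NP [Det the] [N hill]] [Conj or] [NP [Det the] [N hill]]] [Conj or] [NP [Det the] [N diagram]]] [VP [V followed]]]
The trees differ in how a recursive rule is bracketed over the same span.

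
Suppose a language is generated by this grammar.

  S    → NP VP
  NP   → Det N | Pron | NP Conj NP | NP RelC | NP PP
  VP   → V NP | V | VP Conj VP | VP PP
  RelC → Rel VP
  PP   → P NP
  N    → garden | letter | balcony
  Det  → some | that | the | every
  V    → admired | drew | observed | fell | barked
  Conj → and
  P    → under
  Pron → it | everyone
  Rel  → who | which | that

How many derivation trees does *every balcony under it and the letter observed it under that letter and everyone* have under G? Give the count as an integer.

Two of the 6 distinct bracketings:
[S [NP [NP [NP [Det every] [N balcony]] [PP [P under] [NP [Pron it]]]] [Conj and] [NP [Det the] [N letter]]] [VP [V observed] [NP [NP [NP [Pron it]] [PP [P under] [NP [Det that] [N letter]]]] [Conj and] [NP [Pron everyone]]]]]
[S [NP [NP [NP [Det every] [N balcony]] [PP [P under] [NP [Pron it]]]] [Conj and] [NP [Det the] [N letter]]] [VP [V observed] [NP [NP [Pron it]] [PP [P under] [NP [NP [Det that] [N letter]] [Conj and] [NP [Pron everyone]]]]]]]
The trees differ in how a recursive rule is bracketed over the same span.

6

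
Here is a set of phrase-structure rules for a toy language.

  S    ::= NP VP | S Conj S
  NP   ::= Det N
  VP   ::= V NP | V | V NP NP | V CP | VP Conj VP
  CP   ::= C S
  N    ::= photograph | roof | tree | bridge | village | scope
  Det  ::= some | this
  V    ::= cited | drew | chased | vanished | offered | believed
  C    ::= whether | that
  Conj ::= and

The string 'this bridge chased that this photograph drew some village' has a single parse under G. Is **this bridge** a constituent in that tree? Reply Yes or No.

Yes

[S [NP [Det this] [N bridge]] [VP [V chased] [CP [C that] [S [NP [Det this] [N photograph]] [VP [V drew] [NP [Det some] [N village]]]]]]]
The words 'this bridge' are exhaustively dominated by a single NP node (built by NP → Det N), so they form a constituent.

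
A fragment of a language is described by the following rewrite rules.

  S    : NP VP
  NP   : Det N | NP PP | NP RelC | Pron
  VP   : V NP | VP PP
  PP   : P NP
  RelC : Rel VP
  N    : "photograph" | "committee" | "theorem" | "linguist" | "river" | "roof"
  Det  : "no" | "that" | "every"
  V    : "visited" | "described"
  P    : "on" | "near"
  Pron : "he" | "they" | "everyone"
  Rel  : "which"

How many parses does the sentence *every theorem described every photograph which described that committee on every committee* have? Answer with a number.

4

Two of the 4 distinct bracketings:
[S [NP [Det every] [N theorem]] [VP [V described] [NP [NP [NP [Det every] [N photograph]] [RelC [Rel which] [VP [V described] [NP [Det that] [N committee]]]]] [PP [P on] [NP [Det every] [N committee]]]]]]
[S [NP [Det every] [N theorem]] [VP [V described] [NP [NP [Det every] [N photograph]] [RelC [Rel which] [VP [V described] [NP [NP [Det that] [N committee]] [PP [P on] [NP [Det every] [N committee]]]]]]]]]
The trees differ in how a recursive rule is bracketed over the same span.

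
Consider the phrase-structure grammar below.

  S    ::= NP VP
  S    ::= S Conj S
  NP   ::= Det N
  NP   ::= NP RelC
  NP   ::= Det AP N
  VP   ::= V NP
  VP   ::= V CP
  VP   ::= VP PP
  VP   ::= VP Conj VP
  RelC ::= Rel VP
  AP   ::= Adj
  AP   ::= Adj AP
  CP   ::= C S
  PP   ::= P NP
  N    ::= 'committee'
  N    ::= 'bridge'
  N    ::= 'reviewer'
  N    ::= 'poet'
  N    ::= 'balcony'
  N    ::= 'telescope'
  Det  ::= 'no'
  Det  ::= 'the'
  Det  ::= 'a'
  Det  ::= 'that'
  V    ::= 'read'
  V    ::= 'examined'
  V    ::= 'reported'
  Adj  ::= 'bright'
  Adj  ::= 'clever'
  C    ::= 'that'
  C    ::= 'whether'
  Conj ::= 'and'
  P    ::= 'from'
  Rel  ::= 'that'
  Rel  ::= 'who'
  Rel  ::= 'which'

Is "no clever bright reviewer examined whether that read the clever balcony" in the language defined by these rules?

Ungrammatical

For S → NP VP, the only prefix that parses as NP is 'no clever bright reviewer', but the remainder 'examined whether that read the clever balcony' is not a VP under these rules. The alternative S rule S → S Conj S likewise has no satisfying split.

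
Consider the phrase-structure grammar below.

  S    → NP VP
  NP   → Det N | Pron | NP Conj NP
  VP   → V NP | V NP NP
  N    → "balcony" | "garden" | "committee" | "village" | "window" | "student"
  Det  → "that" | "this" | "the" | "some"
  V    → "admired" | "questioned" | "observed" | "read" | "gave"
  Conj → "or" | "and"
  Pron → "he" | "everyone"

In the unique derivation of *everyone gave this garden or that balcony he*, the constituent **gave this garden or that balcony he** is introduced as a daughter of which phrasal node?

S

[S [NP [Pron everyone]] [VP [V gave] [NP [NP [Det this] [N garden]] [Conj or] [NP [Det that] [N balcony]]] [NP [Pron he]]]]
The span 'gave this garden or that balcony he' is the VP node built by VP → V NP NP.
Its mother is the S built by S → NP VP.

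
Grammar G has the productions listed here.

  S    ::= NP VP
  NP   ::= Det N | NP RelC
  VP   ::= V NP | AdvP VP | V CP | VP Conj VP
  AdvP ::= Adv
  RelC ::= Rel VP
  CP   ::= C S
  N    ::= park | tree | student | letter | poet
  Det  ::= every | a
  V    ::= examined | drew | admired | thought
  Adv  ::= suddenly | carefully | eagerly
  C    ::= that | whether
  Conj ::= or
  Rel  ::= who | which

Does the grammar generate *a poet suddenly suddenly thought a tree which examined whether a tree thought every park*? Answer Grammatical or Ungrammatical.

[S [NP [Det a] [N poet]] [VP [AdvP [Adv suddenly]] [VP [AdvP [Adv suddenly]] [VP [V thought] [NP [NP [Det a] [N tree]] [RelC [Rel which] [VP [V examined] [CP [C whether] [S [NP [Det a] [N tree]] [VP [V thought] [NP [Det every] [N park]]]]]]]]]]]]
Every word is introduced by a lexical rule and the phrasal rules combine the resulting categories into a single S.

Grammatical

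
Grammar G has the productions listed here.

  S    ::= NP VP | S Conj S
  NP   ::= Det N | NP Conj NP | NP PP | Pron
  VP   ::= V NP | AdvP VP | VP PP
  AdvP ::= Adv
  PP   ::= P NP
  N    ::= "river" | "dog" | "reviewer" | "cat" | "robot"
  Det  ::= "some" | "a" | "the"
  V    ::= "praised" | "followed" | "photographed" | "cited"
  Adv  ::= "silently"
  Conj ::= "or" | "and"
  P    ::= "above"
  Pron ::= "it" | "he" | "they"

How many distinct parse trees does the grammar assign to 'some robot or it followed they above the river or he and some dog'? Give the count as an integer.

7

Two of the 7 distinct bracketings:
[S [NP [NP [Det some] [N robot]] [Conj or] [NP [Pron it]]] [VP [V followed] [NP [NP [NP [Pron they]] [PP [P above] [NP [Det the] [N river]]]] [Conj or] [NP [NP [Pron he]] [Conj and] [NP [Det some] [N dog]]]]]]
[S [NP [NP [Det some] [N robot]] [Conj or] [NP [Pron it]]] [VP [V followed] [NP [NP [NP [NP [Pron they]] [PP [P above] [NP [Det the] [N river]]]] [Conj or] [NP [Pron he]]] [Conj and] [NP [Det some] [N dog]]]]]
The trees differ in how a recursive rule is bracketed over the same span.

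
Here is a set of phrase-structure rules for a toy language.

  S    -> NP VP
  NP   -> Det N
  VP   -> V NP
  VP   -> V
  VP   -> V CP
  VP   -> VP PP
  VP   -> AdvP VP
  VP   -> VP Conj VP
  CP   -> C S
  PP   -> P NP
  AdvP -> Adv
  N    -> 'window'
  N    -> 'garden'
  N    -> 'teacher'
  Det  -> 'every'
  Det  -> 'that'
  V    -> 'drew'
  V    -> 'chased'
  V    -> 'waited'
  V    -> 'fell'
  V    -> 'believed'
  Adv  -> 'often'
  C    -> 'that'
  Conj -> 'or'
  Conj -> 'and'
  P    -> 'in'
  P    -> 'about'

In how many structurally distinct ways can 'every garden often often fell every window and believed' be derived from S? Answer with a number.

Two of the 3 distinct bracketings:
[S [NP [Det every] [N garden]] [VP [AdvP [Adv often]] [VP [AdvP [Adv often]] [VP [VP [V fell] [NP [Det every] [N window]]] [Conj and] [VP [V believed]]]]]]
[S [NP [Det every] [N garden]] [VP [AdvP [Adv often]] [VP [VP [AdvP [Adv often]] [VP [V fell] [NP [Det every] [N window]]]] [Conj and] [VP [V believed]]]]]
The trees differ in how a recursive rule is bracketed over the same span.

3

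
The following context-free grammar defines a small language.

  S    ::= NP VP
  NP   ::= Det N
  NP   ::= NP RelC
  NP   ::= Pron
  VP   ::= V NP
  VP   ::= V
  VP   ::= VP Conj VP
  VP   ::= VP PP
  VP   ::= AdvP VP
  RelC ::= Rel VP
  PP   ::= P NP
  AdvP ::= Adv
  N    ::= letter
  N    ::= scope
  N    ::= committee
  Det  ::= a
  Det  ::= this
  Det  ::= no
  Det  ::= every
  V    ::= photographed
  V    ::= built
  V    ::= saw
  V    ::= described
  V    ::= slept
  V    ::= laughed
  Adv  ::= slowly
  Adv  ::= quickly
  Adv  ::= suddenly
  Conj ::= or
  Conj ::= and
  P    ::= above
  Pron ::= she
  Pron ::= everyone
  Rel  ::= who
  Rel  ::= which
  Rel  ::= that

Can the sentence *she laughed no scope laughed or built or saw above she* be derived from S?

Ungrammatical

For S → NP VP, the only prefix that parses as NP is 'she', but the remainder 'laughed no scope laughed or built or saw above she' is not a VP under these rules.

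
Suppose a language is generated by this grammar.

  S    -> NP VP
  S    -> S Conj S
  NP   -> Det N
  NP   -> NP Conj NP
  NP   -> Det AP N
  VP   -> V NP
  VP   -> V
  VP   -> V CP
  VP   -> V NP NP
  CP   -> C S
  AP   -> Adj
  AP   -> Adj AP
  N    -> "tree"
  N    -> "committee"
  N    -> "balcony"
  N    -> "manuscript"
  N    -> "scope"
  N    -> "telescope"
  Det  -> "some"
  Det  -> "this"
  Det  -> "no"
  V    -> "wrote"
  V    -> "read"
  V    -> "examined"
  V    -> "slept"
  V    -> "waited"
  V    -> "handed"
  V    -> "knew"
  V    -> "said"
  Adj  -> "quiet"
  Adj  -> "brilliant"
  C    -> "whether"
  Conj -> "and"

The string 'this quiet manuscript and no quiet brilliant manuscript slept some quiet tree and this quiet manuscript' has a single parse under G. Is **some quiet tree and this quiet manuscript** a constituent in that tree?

Yes

[S [NP [NP [Det this] [AP [Adj quiet]] [N manuscript]] [Conj and] [NP [Det no] [AP [Adj quiet] [AP [Adj brilliant]]] [N manuscript]]] [VP [V slept] [NP [NP [Det some] [AP [Adj quiet]] [N tree]] [Conj and] [NP [Det this] [AP [Adj quiet]] [N manuscript]]]]]
The words 'some quiet tree and this quiet manuscript' are exhaustively dominated by a single NP node (built by NP → NP Conj NP), so they form a constituent.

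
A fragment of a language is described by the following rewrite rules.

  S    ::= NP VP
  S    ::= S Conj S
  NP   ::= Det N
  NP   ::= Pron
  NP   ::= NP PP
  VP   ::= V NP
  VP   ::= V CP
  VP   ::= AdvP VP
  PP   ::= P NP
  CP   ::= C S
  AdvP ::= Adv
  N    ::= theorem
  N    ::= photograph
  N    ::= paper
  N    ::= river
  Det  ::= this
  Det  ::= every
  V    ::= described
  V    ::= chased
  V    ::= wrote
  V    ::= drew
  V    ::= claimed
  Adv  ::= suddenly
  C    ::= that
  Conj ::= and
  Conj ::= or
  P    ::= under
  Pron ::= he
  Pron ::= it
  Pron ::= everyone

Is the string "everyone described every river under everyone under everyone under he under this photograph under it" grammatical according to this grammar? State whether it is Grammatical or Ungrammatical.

[S [NP [Pron everyone]] [VP [V described] [NP [NP [Det every] [N river]] [PP [P under] [NP [NP [Pron everyone]] [PP [P under] [NP [NP [Pron everyone]] [PP [P under] [NP [NP [Pron he]] [PP [P under] [NP [NP [Det this] [N photograph]] [PP [P under] [NP [Pron it]]]]]]]]]]]]]]
Every word is introduced by a lexical rule and the phrasal rules combine the resulting categories into a single S.

Grammatical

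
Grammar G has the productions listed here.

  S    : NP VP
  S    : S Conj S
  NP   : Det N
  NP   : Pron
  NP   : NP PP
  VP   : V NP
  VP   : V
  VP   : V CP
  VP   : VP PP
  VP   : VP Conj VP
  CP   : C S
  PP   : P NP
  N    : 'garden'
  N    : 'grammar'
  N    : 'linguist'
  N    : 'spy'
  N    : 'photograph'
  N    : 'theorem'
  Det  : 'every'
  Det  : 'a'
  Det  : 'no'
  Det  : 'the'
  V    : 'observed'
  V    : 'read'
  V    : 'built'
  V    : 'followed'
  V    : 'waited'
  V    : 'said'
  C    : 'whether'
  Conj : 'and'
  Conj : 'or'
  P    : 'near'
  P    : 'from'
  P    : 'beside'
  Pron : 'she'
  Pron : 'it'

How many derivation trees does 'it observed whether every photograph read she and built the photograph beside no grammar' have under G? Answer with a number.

7

Two of the 7 distinct bracketings:
[S [NP [Pron it]] [VP [V observed] [CP [C whether] [S [NP [Det every] [N photograph]] [VP [VP [VP [V read] [NP [Pron she]]] [Conj and] [VP [V built] [NP [Det the] [N photograph]]]] [PP [P beside] [NP [Det no] [N grammar]]]]]]]]
[S [NP [Pron it]] [VP [V observed] [CP [C whether] [S [NP [Det every] [N photograph]] [VP [VP [V read] [NP [Pron she]]] [Conj and] [VP [V built] [NP [NP [Det the] [N photograph]] [PP [P beside] [NP [Det no] [N grammar]]]]]]]]]]
The difference turns on whether NP → NP PP is used at the relevant span, versus an alternative expansion of NP.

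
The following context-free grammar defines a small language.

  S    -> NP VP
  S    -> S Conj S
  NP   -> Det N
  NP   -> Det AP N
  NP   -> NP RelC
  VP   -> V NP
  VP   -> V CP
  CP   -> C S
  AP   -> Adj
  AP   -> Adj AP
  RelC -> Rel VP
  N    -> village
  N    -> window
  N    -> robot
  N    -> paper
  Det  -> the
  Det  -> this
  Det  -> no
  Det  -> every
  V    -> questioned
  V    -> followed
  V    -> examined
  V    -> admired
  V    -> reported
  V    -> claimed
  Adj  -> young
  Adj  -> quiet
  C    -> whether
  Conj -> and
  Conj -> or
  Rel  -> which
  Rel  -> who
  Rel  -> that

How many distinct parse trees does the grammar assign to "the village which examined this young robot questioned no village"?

[S [NP [NP [Det the] [N village]] [RelC [Rel which] [VP [V examined] [NP [Det this] [AP [Adj young]] [N robot]]]]] [VP [V questioned] [NP [Det no] [N village]]]]
No rule offers an alternative attachment or grouping for any span, so this is the only derivation.

1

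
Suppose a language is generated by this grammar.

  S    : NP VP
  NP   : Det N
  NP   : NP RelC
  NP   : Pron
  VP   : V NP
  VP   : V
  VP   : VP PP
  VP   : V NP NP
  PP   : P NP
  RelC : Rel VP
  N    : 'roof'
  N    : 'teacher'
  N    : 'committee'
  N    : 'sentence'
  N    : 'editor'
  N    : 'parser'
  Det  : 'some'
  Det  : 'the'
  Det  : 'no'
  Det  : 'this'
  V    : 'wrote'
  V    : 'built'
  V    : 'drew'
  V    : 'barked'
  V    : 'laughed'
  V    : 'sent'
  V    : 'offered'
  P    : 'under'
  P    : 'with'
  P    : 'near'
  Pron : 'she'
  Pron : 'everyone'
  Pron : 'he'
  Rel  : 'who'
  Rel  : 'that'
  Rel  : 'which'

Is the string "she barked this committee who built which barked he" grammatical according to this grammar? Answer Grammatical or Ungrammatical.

[S [NP [Pron she]] [VP [V barked] [NP [NP [NP [Det this] [N committee]] [RelC [Rel who] [VP [V built]]]] [RelC [Rel which] [VP [V barked] [NP [Pron he]]]]]]]
Every word is introduced by a lexical rule and the phrasal rules combine the resulting categories into a single S.

Grammatical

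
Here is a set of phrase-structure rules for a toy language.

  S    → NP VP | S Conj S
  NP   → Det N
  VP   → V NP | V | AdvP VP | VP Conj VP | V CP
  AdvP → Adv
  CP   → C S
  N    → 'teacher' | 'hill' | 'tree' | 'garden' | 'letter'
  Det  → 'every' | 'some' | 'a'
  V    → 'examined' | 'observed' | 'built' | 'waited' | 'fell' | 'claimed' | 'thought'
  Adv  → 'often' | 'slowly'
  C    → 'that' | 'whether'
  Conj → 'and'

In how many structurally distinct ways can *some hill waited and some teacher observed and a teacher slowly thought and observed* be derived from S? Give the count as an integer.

4

Two of the 4 distinct bracketings:
[S [S [NP [Det some] [N hill]] [VP [V waited]]] [Conj and] [S [S [NP [Det some] [N teacher]] [VP [V observed]]] [Conj and] [S [NP [Det a] [N teacher]] [VP [AdvP [Adv slowly]] [VP [VP [V thought]] [Conj and] [VP [V observed]]]]]]]
[S [S [NP [Det some] [N hill]] [VP [V waited]]] [Conj and] [S [S [NP [Det some] [N teacher]] [VP [V observed]]] [Conj and] [S [NP [Det a] [N teacher]] [VP [VP [AdvP [Adv slowly]] [VP [V thought]]] [Conj and] [VP [V observed]]]]]]
The trees differ in how a recursive rule is bracketed over the same span.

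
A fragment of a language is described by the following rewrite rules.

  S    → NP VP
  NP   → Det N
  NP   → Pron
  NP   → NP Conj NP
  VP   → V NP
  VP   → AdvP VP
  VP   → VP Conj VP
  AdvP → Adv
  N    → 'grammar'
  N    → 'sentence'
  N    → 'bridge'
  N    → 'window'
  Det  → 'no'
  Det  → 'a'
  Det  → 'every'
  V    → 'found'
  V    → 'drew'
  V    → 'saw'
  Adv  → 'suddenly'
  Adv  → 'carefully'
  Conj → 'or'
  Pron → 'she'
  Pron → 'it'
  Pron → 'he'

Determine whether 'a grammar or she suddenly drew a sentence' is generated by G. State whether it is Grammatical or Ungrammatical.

Grammatical

S
  NP
    NP
      Det: a
      N: grammar
    Conj: or
    NP
      Pron: she
  VP
    AdvP
      Adv: suddenly
    VP
      V: drew
      NP
        Det: a
        N: sentence
Every word is introduced by a lexical rule and the phrasal rules combine the resulting categories into a single S.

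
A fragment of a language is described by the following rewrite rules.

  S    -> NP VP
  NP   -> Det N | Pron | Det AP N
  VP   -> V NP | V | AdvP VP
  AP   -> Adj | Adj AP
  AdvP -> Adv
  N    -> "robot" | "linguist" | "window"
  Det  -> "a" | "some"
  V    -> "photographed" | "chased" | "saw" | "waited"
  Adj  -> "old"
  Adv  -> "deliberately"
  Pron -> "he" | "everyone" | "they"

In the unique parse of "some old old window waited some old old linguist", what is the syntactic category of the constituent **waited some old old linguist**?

VP

S
  NP
    Det: some
    AP
      Adj: old
      AP
        Adj: old
    N: window
  VP
    V: waited
    NP
      Det: some
      AP
        Adj: old
        AP
          Adj: old
      N: linguist
The span 'waited some old old linguist' is the VP node built by VP → V NP.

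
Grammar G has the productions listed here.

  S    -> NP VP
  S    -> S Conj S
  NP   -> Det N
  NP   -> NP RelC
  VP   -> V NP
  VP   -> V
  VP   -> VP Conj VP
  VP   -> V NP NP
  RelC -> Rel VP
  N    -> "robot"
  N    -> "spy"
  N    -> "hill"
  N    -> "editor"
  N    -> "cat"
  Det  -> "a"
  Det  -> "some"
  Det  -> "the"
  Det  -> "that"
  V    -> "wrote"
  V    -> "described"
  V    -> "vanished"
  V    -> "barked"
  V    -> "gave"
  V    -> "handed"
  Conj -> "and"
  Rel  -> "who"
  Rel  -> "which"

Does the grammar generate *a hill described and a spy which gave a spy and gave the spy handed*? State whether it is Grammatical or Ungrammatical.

[S [S [NP [Det a] [N hill]] [VP [V described]]] [Conj and] [S [NP [NP [Det a] [N spy]] [RelC [Rel which] [VP [VP [V gave] [NP [Det a] [N spy]]] [Conj and] [VP [V gave] [NP [Det the] [N spy]]]]]] [VP [V handed]]]]
The bracketing above is licensed at every node by one of the given productions, with S at the root.

Grammatical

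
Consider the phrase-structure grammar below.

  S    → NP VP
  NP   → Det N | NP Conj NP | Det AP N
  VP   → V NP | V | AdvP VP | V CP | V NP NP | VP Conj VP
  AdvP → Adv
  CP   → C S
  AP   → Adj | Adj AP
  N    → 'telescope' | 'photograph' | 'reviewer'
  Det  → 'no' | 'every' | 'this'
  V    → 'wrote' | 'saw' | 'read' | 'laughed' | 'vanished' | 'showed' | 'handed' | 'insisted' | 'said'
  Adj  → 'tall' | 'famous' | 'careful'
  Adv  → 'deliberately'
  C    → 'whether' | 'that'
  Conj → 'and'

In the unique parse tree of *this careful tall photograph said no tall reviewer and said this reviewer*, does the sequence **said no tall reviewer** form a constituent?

[S [NP [Det this] [AP [Adj careful] [AP [Adj tall]]] [N photograph]] [VP [VP [V said] [NP [Det no] [AP [Adj tall]] [N reviewer]]] [Conj and] [VP [V said] [NP [Det this] [N reviewer]]]]]
The words 'said no tall reviewer' are exhaustively dominated by a single VP node (built by VP → V NP), so they form a constituent.

Yes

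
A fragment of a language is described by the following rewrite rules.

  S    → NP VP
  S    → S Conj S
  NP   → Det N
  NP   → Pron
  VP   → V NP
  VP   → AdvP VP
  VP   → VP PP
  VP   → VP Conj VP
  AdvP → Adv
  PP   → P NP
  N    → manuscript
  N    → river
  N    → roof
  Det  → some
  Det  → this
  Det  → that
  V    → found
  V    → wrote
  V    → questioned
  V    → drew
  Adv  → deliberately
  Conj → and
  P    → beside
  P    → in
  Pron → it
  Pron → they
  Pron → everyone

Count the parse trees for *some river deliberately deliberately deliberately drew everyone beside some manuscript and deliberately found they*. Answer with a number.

Two of the 10 distinct bracketings:
[S [NP [Det some] [N river]] [VP [AdvP [Adv deliberately]] [VP [AdvP [Adv deliberately]] [VP [AdvP [Adv deliberately]] [VP [VP [VP [V drew] [NP [Pron everyone]]] [PP [P beside] [NP [Det some] [N manuscript]]]] [Conj and] [VP [AdvP [Adv deliberately]] [VP [V found] [NP [Pron they]]]]]]]]]
[S [NP [Det some] [N river]] [VP [AdvP [Adv deliberately]] [VP [AdvP [Adv deliberately]] [VP [VP [AdvP [Adv deliberately]] [VP [VP [V drew] [NP [Pron everyone]]] [PP [P beside] [NP [Det some] [N manuscript]]]]] [Conj and] [VP [AdvP [Adv deliberately]] [VP [V found] [NP [Pron they]]]]]]]]
The trees differ in how a recursive rule is bracketed over the same span.

10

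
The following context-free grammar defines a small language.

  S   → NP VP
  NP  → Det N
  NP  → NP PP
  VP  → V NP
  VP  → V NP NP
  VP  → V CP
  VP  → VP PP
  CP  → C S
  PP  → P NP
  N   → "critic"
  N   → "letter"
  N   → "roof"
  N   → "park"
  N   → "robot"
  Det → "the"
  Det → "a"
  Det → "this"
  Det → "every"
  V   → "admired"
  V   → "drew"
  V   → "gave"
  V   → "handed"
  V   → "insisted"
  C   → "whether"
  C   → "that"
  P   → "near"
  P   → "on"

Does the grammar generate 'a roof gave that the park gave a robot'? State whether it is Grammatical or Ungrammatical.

Grammatical

[S [NP [Det a] [N roof]] [VP [V gave] [CP [C that] [S [NP [Det the] [N park]] [VP [V gave] [NP [Det a] [N robot]]]]]]]
Each bracket corresponds to one application of a listed rule, so the string is derivable from S.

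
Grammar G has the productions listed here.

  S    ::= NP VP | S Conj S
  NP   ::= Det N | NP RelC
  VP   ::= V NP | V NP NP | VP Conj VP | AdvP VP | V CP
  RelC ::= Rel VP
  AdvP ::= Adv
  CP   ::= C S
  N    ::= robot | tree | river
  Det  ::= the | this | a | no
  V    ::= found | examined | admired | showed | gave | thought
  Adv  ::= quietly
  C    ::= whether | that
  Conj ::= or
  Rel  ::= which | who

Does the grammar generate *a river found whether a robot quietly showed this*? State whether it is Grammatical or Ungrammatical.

For S → NP VP, the only prefix that parses as NP is 'a river', but the remainder 'found whether a robot quietly showed this' is not a VP under these rules. The alternative S rule S → S Conj S likewise has no satisfying split.

Ungrammatical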